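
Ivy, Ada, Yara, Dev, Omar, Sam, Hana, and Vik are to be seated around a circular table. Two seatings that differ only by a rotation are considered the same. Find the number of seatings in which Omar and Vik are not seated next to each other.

3600

Without the restriction there are (7)! = 5040 seatings.
Those with Omar next to Vik: fuse the pair into one unit and seat 7 units around a circle — 2·(6)! = 1440.
Subtracting, 5040 − 1440 = 3600.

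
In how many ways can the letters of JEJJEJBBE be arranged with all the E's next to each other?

105

Treat the 3 copies of E as a single block. The multiset to arrange is then {EEE, B, B, J, J, J, J}, 7 items in all.
That gives (7)!/(4!·2!) = 105 arrangements.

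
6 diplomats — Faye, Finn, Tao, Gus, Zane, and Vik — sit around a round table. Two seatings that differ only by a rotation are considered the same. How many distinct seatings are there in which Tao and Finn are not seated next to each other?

All circular seatings of 6 people number (5)! = 120.
Those with Tao next to Finn: fuse the pair into one unit and seat 5 units around a circle — 2·(4)! = 48.
Subtracting, 120 − 48 = 72.

72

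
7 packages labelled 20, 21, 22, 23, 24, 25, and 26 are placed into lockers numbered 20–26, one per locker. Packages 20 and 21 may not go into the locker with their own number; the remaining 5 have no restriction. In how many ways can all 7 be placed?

Let Aᵢ (for i ∈ {20, 21}) be the placements that put package i in its forbidden locker. Any j of these fix j positions, leaving (7−j)! ways to fill the rest, and there are C(2,j) ways to pick which j.
By inclusion–exclusion, the number of valid placements is Σ_{j=0}^{2} (−1)^j C(2,j)·(7−j)!.
Computing: 5040 − 1440 + 120 = 3720.

3720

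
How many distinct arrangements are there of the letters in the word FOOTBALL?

10080

The 8 letters of FOOTBALL have repeats: L appearing twice and O appearing twice.
So there are 8! / (2!·2!) = 10080 distinguishable arrangements.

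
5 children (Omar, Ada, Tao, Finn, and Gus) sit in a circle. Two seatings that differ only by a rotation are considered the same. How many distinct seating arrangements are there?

Around a circle, 5 distinct people have 5!/5 = (4)! = 24 rotationally distinct seatings.

24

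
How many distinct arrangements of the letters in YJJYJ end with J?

6

Fix J in the last position and arrange the remaining 4 letters.
Those 4 letters have J appearing twice and Y appearing twice, giving (4)!/(2!·2!) = 6.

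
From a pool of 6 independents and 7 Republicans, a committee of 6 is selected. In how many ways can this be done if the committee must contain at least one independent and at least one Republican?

Total 6-person selections from all 13: C(13,6) = 1716.
Selections missing a whole group: no independents → C(7,6) = 7; no Republicans → C(6,6) = 1.
Both groups omitted at once is impossible, so 1716 − 8 = 1708.

1708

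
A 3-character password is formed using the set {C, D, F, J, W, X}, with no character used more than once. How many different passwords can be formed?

120

With no repetition, fill the 3 characters in order: 6 choices, then 5, down to 4.
That product is 6 × 5 × 4 = 120.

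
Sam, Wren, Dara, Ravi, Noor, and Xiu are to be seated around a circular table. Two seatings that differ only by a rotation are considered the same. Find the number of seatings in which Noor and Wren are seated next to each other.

48

Treat {Noor, Wren} as one unit (2 internal orders) and seat the resulting 5 units around the table: (4)! circular arrangements.
So 2 × (4)! = 2 × 24 = 48.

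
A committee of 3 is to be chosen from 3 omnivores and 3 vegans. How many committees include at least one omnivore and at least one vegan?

18

Total 3-person selections from all 6: C(6,3) = 20.
Selections missing a whole group: no omnivores → C(3,3) = 1; no vegans → C(3,3) = 1.
Both groups omitted at once is impossible, so 20 − 2 = 18.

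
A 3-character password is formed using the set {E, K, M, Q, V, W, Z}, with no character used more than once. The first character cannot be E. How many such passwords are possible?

180

The first character has 7−1 = 6 choices (anything except E).
The remaining 2 characters are filled from the other 6 symbols without repetition: 6 × 5 = 30.
Total: 6 × 30 = 180.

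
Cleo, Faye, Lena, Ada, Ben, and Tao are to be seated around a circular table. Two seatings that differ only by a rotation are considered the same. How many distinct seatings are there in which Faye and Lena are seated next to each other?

48

Glue Faye and Lena into a block (2 internal orders). Seating 5 units around a circle gives (4)! arrangements.
So 2 × (4)! = 2 × 24 = 48.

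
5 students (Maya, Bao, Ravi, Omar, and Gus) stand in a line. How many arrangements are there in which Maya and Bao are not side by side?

Of the 5! = 120 arrangements, those with Maya and Bao adjacent number 2 × 4! = 48 (treat the pair as a block with 2 internal orders).
So 120 − 48 = 72 arrangements keep them apart.

72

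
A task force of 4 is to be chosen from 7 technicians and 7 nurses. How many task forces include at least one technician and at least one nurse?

Unrestricted: C(14,4) = 1001 ways to pick any 4 of the 14.
Subtract selections that omit an entire group: no technicians → C(7,4) = 35; no nurses → C(7,4) = 35.
Both groups omitted at once is impossible, so 1001 − 70 = 931.

931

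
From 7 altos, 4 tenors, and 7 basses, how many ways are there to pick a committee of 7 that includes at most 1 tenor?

15444

Split by how many tenors are chosen (0 through 1).
Sum: C(4,0)·C(14,7) + C(4,1)·C(14,6) = 3432 + 12012 = 15444.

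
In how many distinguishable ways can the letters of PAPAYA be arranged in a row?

60

PAPAYA has 6 letters with A appearing 3 times and P appearing twice.
The number of distinct arrangements is 6!/(3!·2!) = 720/12 = 60.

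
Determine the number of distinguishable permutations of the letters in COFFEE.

180

Letter multiplicities in COFFEE: C×1, E×2, F×2, O×1.
The number of distinct arrangements is 6!/(2!·2!) = 720/4 = 180.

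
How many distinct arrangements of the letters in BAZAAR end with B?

With the last slot taken by B, it remains to arrange the other 5 letters (AZAAR).
Those 5 letters have A appearing 3 times, giving (5)!/(3!) = 20.

20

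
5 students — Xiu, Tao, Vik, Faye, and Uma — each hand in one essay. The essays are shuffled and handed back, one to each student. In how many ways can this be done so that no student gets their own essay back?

44

Let Aᵢ be the assignments in which student i gets their own essay. We want the size of the complement of A₁∪…∪A_5.
By inclusion–exclusion this is Σ_{j=0}^{5} (−1)^j C(5,j)·(5−j)!.
Computing: 120 − 120 + 60 − 20 + 5 − 1 = 44.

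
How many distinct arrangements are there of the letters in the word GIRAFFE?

2520

GIRAFFE has 7 letters with F appearing twice.
Dividing 7! = 5040 by 2! = 2 for the repeated letters gives 2520.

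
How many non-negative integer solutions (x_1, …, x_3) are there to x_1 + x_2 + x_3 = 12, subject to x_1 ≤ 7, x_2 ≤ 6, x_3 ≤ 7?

40

Ignoring the caps, the number of non-negative solutions to x_1+…+x_3 = 12 is C(14,2) = 91.
Subtract solutions that violate a single cap (substitute x_i' = x_i − (cap_i+1)): x_1 ≥ 8 gives C(6,2) = 15; x_2 ≥ 7 gives C(7,2) = 21; x_3 ≥ 8 gives C(6,2) = 15. Together 51.
No two caps can be exceeded simultaneously, so the pair terms are all 0.
By inclusion–exclusion the count is 91 − 51 + 0 = 40.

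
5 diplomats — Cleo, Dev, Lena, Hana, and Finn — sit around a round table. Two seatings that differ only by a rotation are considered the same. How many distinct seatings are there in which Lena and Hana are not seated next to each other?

Without the restriction there are (4)! = 24 seatings.
Those with Lena next to Hana: fuse the pair into one unit and seat 4 units around a circle — 2·(3)! = 12.
Subtracting, 24 − 12 = 12.

12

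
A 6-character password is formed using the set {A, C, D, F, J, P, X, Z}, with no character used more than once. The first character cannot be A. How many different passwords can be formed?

17640

The first character has 8−1 = 7 choices (anything except A).
The remaining 5 characters are filled from the other 7 symbols without repetition: 7 × 6 × 5 × 4 × 3 = 2520.
Total: 7 × 2520 = 17640.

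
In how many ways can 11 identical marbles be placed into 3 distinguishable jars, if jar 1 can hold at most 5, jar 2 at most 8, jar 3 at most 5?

Ignoring the caps, the number of non-negative solutions to x_1+…+x_3 = 11 is C(13,2) = 78.
Subtract solutions that violate a single cap (substitute x_i' = x_i − (cap_i+1)): x_1 ≥ 6 gives C(7,2) = 21; x_2 ≥ 9 gives C(4,2) = 6; x_3 ≥ 6 gives C(7,2) = 21. Together 48.
No two caps can be exceeded simultaneously, so the pair terms are all 0.
By inclusion–exclusion the count is 78 − 48 + 0 = 30.

30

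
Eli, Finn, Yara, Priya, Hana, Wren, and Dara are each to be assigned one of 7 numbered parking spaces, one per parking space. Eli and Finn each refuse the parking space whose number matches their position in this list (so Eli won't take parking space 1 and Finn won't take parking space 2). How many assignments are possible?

3720

Let Aᵢ (for i ∈ {1, 2}) be the placements that put person i in their forbidden parking space. Any j of these fix j positions, leaving (7−j)! ways to fill the rest, and there are C(2,j) ways to pick which j.
By inclusion–exclusion, the number of valid placements is Σ_{j=0}^{2} (−1)^j C(2,j)·(7−j)!.
Computing: 5040 − 1440 + 120 = 3720.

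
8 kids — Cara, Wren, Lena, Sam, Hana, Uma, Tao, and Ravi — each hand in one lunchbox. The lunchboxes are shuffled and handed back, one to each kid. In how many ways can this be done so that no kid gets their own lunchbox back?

14833

Let Aᵢ be the assignments in which kid i gets their own lunchbox. We want the size of the complement of A₁∪…∪A_8.
By inclusion–exclusion this is Σ_{j=0}^{8} (−1)^j C(8,j)·(8−j)!.
Computing: 40320 − 40320 + 20160 − 6720 + 1680 − 336 + 56 − 8 + 1 = 14833.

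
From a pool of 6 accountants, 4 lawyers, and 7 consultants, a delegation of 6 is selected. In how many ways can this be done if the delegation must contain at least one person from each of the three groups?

9996

With no constraint there are C(17,6) = 12376 possible selections.
Subtract selections that omit an entire group: no accountants → C(11,6) = 462; no lawyers → C(13,6) = 1716; no consultants → C(10,6) = 210.
Add back selections omitting two groups (i.e. drawn from a single group): C(6,6) + C(4,6) + C(7,6) = 8.
By inclusion–exclusion: 12376 − 2388 + 8 = 9996.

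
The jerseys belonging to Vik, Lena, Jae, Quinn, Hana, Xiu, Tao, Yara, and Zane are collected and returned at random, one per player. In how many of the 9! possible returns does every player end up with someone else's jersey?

Let Aᵢ be the assignments in which player i gets their old jersey. We want the size of the complement of A₁∪…∪A_9.
By inclusion–exclusion this is Σ_{j=0}^{9} (−1)^j C(9,j)·(9−j)!.
Computing: 362880 − 362880 + 181440 − 60480 + 15120 − 3024 + 504 − 72 + 9 − 1 = 133496.

133496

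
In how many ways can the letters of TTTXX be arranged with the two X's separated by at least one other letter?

6

Total arrangements of TTTXX: 5!/(3!·2!) = 10.
If the two X's are adjacent, glue them into one block, leaving 4 items to arrange: (4)!/(3!) = 4 ways.
Subtracting, 10 − 4 = 6 arrangements keep the X's apart.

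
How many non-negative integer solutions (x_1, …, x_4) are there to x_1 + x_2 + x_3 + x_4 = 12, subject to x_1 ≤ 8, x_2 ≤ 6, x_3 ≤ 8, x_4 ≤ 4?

Without the upper bounds there are C(15,3) = 455 ways to split 12 among 4 variables.
Subtract solutions that violate a single cap (substitute x_i' = x_i − (cap_i+1)): x_1 ≥ 9 gives C(6,3) = 20; x_2 ≥ 7 gives C(8,3) = 56; x_3 ≥ 9 gives C(6,3) = 20; x_4 ≥ 5 gives C(10,3) = 120. Together 216.
Add back pairs where two caps are both exceeded: 0 + 0 + 0 + 0 + 1 + 0 = 1.
By inclusion–exclusion the count is 455 − 216 + 1 = 240.

240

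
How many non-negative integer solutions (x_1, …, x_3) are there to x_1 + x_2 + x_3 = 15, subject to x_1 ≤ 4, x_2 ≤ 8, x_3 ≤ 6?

By stars and bars, unrestricted non-negative solutions to x_1+…+x_3 = 15 number C(15+2,2) = 136.
Subtract solutions that violate a single cap (substitute x_i' = x_i − (cap_i+1)): x_1 ≥ 5 gives C(12,2) = 66; x_2 ≥ 9 gives C(8,2) = 28; x_3 ≥ 7 gives C(10,2) = 45. Together 139.
Add back pairs where two caps are both exceeded: 3 + 10 + 0 = 13.
By inclusion–exclusion the count is 136 − 139 + 13 = 10.

10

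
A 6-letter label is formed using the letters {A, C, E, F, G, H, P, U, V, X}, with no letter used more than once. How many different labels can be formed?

With no repetition, fill the 6 letters in order: 10 choices, then 9, down to 5.
10 × 9 × 8 × 7 × 6 × 5 = 151200.

151200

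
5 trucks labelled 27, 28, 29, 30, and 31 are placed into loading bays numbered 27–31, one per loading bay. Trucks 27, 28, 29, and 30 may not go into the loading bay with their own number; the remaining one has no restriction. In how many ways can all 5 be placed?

Let Aᵢ (for 27 ≤ i ≤ 30) be the placements that put truck i in its forbidden loading bay. Any j of these fix j positions, leaving (5−j)! ways to fill the rest, and there are C(4,j) ways to pick which j.
By inclusion–exclusion, the number of valid placements is Σ_{j=0}^{4} (−1)^j C(4,j)·(5−j)!.
Computing: 120 − 96 + 36 − 8 + 1 = 53.

53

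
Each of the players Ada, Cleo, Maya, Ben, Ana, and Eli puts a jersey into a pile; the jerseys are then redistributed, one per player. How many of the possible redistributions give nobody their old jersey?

265

Let Aᵢ be the assignments in which player i gets their old jersey. We want the size of the complement of A₁∪…∪A_6.
By inclusion–exclusion this is Σ_{j=0}^{6} (−1)^j C(6,j)·(6−j)!.
Computing: 720 − 720 + 360 − 120 + 30 − 6 + 1 = 265.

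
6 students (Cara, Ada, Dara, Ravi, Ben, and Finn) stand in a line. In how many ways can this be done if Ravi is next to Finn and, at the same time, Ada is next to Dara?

96

Treat {Ravi,Finn} as one block (2 orders) and {Ada,Dara} as another (2 orders).
That leaves 4 units to arrange: 2 × 2 × 4! = 4 × 24 = 96.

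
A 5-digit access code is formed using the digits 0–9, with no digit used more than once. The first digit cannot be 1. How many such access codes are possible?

The first digit has 10−1 = 9 choices (anything except 1).
The remaining 4 digits are filled from the other 9 symbols without repetition: 9 × 8 × 7 × 6 = 3024.
Total: 9 × 3024 = 27216.

27216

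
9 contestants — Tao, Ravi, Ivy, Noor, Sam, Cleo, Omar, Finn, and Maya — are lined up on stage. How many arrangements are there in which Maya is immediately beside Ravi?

Treat {Maya, Ravi} as a single unit. There are 8 units to order, and the pair itself can be ordered 2 ways.
So the count is 2·(8)! = 80640.

80640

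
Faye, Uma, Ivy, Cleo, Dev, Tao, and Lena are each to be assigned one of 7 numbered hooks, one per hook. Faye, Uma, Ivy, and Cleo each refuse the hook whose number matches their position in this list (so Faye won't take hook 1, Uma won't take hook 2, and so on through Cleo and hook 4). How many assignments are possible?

2790

Let Aᵢ (for 1 ≤ i ≤ 4) be the placements that put person i in their forbidden hook. Any j of these fix j positions, leaving (7−j)! ways to fill the rest, and there are C(4,j) ways to pick which j.
By inclusion–exclusion, the number of valid placements is Σ_{j=0}^{4} (−1)^j C(4,j)·(7−j)!.
Computing: 5040 − 2880 + 720 − 96 + 6 = 2790.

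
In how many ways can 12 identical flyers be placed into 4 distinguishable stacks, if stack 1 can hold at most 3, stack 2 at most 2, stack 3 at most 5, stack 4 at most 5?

Without the upper bounds there are C(15,3) = 455 ways to split 12 among 4 stacks.
Subtract solutions that violate a single cap (substitute x_i' = x_i − (cap_i+1)): x_1 ≥ 4 gives C(11,3) = 165; x_2 ≥ 3 gives C(12,3) = 220; x_3 ≥ 6 gives C(9,3) = 84; x_4 ≥ 6 gives C(9,3) = 84. Together 553.
Add back pairs where two caps are both exceeded: 56 + 10 + 10 + 20 + 20 + 1 = 117.
By inclusion–exclusion the count is 455 − 553 + 117 = 19.

19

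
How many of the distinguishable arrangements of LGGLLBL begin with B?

With the first slot taken by B, it remains to arrange the other 6 letters (LGGLLL).
Those 6 letters have G appearing twice and L appearing 4 times, giving (6)!/(4!·2!) = 15.

15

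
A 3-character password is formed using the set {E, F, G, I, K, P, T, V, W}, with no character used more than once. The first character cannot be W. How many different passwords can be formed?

448

The first character has 9−1 = 8 choices (anything except W).
The remaining 2 characters are filled from the other 8 symbols without repetition: 8 × 7 = 56.
Total: 8 × 56 = 448.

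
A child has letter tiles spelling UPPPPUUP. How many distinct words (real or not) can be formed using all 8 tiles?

The 8 letters of UPPPPUUP have repeats: P appearing 5 times and U appearing 3 times.
So there are 8! / (5!·3!) = 56 distinguishable arrangements.

56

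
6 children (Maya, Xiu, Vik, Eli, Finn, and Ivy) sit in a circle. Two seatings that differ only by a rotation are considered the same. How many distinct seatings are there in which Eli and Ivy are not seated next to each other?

Without the restriction there are (5)! = 120 seatings.
Seatings with Eli beside Ivy: treat them as a block with 2 internal orders, giving 2 × (4)! = 48.
Subtracting, 120 − 48 = 72.

72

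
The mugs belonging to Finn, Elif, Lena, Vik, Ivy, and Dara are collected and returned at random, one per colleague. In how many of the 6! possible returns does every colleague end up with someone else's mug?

Count assignments avoiding every fixed point. For any j of the 6 colleagues fixed to their own mug, the other 6−j can be arranged in (6−j)! ways.
By inclusion–exclusion this is Σ_{j=0}^{6} (−1)^j C(6,j)·(6−j)!.
Computing: 720 − 720 + 360 − 120 + 30 − 6 + 1 = 265.

265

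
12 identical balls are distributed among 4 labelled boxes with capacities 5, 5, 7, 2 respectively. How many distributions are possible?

By stars and bars, unrestricted non-negative solutions to x_1+…+x_4 = 12 number C(12+3,3) = 455.
Subtract solutions that violate a single cap (substitute x_i' = x_i − (cap_i+1)): x_1 ≥ 6 gives C(9,3) = 84; x_2 ≥ 6 gives C(9,3) = 84; x_3 ≥ 8 gives C(7,3) = 35; x_4 ≥ 3 gives C(12,3) = 220. Together 423.
Add back pairs where two caps are both exceeded: 1 + 0 + 20 + 0 + 20 + 4 = 45.
By inclusion–exclusion the count is 455 − 423 + 45 = 77.

77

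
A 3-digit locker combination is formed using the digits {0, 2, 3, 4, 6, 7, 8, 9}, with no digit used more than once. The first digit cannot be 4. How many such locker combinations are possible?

The first digit has 8−1 = 7 choices (anything except 4).
The remaining 2 digits are filled from the other 7 symbols without repetition: 7 × 6 = 42.
Total: 7 × 42 = 294.

294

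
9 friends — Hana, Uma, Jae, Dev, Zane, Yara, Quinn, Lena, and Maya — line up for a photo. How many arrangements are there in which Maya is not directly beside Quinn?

282240

There are 9! = 362880 arrangements in all. If Maya and Quinn are adjacent, merging them into one block gives 2·(8)! = 80640 arrangements.
Complementary counting: 362880 − 80640 = 282240.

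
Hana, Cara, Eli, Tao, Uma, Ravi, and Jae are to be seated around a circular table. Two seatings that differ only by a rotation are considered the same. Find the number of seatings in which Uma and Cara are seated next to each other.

240

Treat {Uma, Cara} as one unit (2 internal orders) and seat the resulting 6 units around the table: (5)! circular arrangements.
So 2 × (5)! = 2 × 120 = 240.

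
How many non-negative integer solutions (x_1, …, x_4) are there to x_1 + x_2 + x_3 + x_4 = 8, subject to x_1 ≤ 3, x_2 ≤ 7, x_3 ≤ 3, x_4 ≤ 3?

62

By stars and bars, unrestricted non-negative solutions to x_1+…+x_4 = 8 number C(8+3,3) = 165.
Subtract solutions that violate a single cap (substitute x_i' = x_i − (cap_i+1)): x_1 ≥ 4 gives C(7,3) = 35; x_2 ≥ 8 gives C(3,3) = 1; x_3 ≥ 4 gives C(7,3) = 35; x_4 ≥ 4 gives C(7,3) = 35. Together 106.
Add back pairs where two caps are both exceeded: 0 + 1 + 1 + 0 + 0 + 1 = 3.
By inclusion–exclusion the count is 165 − 106 + 3 = 62.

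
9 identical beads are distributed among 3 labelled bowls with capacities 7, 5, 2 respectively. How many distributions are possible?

By stars and bars, unrestricted non-negative solutions to x_1+…+x_3 = 9 number C(9+2,2) = 55.
Subtract solutions that violate a single cap (substitute x_i' = x_i − (cap_i+1)): x_1 ≥ 8 gives C(3,2) = 3; x_2 ≥ 6 gives C(5,2) = 10; x_3 ≥ 3 gives C(8,2) = 28. Together 41.
Add back pairs where two caps are both exceeded: 0 + 0 + 1 = 1.
By inclusion–exclusion the count is 55 − 41 + 1 = 15.

15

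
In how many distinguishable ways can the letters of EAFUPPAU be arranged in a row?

5040

The 8 letters of EAFUPPAU have repeats: A appearing twice, P appearing twice, and U appearing twice.
The number of distinct arrangements is 8!/(2!·2!·2!) = 40320/8 = 5040.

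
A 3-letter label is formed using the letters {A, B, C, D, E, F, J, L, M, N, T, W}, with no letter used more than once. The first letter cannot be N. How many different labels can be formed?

The first letter has 12−1 = 11 choices (anything except N).
The remaining 2 letters are filled from the other 11 symbols without repetition: 11 × 10 = 110.
Total: 11 × 110 = 1210.

1210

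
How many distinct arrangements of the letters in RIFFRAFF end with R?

With the last slot taken by R, it remains to arrange the other 7 letters (IFFRAFF).
Those 7 letters have F appearing 4 times, giving (7)!/(4!) = 210.

210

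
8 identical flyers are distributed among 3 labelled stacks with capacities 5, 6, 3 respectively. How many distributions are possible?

21

By stars and bars, unrestricted non-negative solutions to x_1+…+x_3 = 8 number C(8+2,2) = 45.
Subtract solutions that violate a single cap (substitute x_i' = x_i − (cap_i+1)): x_1 ≥ 6 gives C(4,2) = 6; x_2 ≥ 7 gives C(3,2) = 3; x_3 ≥ 4 gives C(6,2) = 15. Together 24.
No two caps can be exceeded simultaneously, so the pair terms are all 0.
By inclusion–exclusion the count is 45 − 24 + 0 = 21.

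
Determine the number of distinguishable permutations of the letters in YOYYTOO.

Letter multiplicities in YOYYTOO: O×3, T×1, Y×3.
The number of distinct arrangements is 7!/(3!·3!) = 5040/36 = 140.

140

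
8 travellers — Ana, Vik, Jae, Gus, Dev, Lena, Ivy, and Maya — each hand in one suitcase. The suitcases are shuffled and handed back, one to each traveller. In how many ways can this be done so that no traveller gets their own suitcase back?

Count assignments avoiding every fixed point. For any j of the 8 travellers fixed to their own suitcase, the other 8−j can be arranged in (8−j)! ways.
By inclusion–exclusion this is Σ_{j=0}^{8} (−1)^j C(8,j)·(8−j)!.
Computing: 40320 − 40320 + 20160 − 6720 + 1680 − 336 + 56 − 8 + 1 = 14833.

14833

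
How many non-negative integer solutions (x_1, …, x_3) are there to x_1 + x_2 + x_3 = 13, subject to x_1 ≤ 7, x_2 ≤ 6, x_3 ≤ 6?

28

By stars and bars, unrestricted non-negative solutions to x_1+…+x_3 = 13 number C(13+2,2) = 105.
Subtract solutions that violate a single cap (substitute x_i' = x_i − (cap_i+1)): x_1 ≥ 8 gives C(7,2) = 21; x_2 ≥ 7 gives C(8,2) = 28; x_3 ≥ 7 gives C(8,2) = 28. Together 77.
No two caps can be exceeded simultaneously, so the pair terms are all 0.
By inclusion–exclusion the count is 105 − 77 + 0 = 28.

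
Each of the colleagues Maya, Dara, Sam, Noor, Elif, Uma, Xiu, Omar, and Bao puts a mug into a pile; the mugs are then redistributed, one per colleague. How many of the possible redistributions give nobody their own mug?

133496

Let Aᵢ be the assignments in which colleague i gets their own mug. We want the size of the complement of A₁∪…∪A_9.
By inclusion–exclusion this is Σ_{j=0}^{9} (−1)^j C(9,j)·(9−j)!.
Computing: 362880 − 362880 + 181440 − 60480 + 15120 − 3024 + 504 − 72 + 9 − 1 = 133496.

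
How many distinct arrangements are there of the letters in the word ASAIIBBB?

ASAIIBBB has 8 letters with A appearing twice, B appearing 3 times, and I appearing twice.
The number of distinct arrangements is 8!/(3!·2!·2!) = 40320/24 = 1680.

1680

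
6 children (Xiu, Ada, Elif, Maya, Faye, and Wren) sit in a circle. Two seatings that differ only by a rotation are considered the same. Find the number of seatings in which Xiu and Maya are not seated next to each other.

72

Without the restriction there are (5)! = 120 seatings.
Seatings with Xiu beside Maya: treat them as a block with 2 internal orders, giving 2 × (4)! = 48.
Subtracting, 120 − 48 = 72.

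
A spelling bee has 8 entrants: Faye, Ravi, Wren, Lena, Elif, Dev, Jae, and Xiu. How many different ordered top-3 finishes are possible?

This is an ordered selection of 3 from 8: P(8,3).
That gives 8 × 7 × 6 = 336.

336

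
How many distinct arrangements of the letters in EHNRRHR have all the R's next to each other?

60

Treat the 3 copies of R as a single block. The multiset to arrange is then {RRR, E, H, H, N}, 5 items in all.
That gives (5)!/(2!) = 60 arrangements.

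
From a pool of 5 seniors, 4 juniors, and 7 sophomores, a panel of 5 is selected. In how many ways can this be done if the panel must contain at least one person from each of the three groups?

3010

Total 5-person selections from all 16: C(16,5) = 4368.
Selections missing a whole group: no seniors → C(11,5) = 462; no juniors → C(12,5) = 792; no sophomores → C(9,5) = 126.
Add back selections omitting two groups (i.e. drawn from a single group): C(5,5) + C(4,5) + C(7,5) = 22.
By inclusion–exclusion: 4368 − 1380 + 22 = 3010.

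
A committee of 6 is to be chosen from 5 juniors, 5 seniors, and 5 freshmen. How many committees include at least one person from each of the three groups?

4375

Unrestricted: C(15,6) = 5005 ways to pick any 6 of the 15.
Subtract selections that omit an entire group: no juniors → C(10,6) = 210; no seniors → C(10,6) = 210; no freshmen → C(10,6) = 210.
Add back selections omitting two groups (i.e. drawn from a single group): C(5,6) + C(5,6) + C(5,6) = 0.
By inclusion–exclusion: 5005 − 630 + 0 = 4375.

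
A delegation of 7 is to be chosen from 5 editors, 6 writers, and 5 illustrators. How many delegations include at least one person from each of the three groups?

10660

With no constraint there are C(16,7) = 11440 possible selections.
Subtract selections that omit an entire group: no editors → C(11,7) = 330; no writers → C(10,7) = 120; no illustrators → C(11,7) = 330.
Add back selections omitting two groups (i.e. drawn from a single group): C(5,7) + C(6,7) + C(5,7) = 0.
By inclusion–exclusion: 11440 − 780 + 0 = 10660.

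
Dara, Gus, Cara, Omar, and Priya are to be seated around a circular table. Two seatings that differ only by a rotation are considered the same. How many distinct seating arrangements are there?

24

Around a circle, 5 distinct people have 5!/5 = (4)! = 24 rotationally distinct seatings.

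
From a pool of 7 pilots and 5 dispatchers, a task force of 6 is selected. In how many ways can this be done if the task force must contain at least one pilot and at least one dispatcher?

917

With no constraint there are C(12,6) = 924 possible selections.
Subtract selections that omit an entire group: no pilots → C(5,6) = 0; no dispatchers → C(7,6) = 7.
Both groups omitted at once is impossible, so 924 − 7 = 917.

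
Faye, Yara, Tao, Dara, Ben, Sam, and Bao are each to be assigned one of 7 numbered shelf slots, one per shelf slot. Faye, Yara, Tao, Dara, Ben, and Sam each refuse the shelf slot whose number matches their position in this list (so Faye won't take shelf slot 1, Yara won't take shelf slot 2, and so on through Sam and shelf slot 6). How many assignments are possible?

Let Aᵢ (for 1 ≤ i ≤ 6) be the placements that put person i in their forbidden shelf slot. Any j of these fix j positions, leaving (7−j)! ways to fill the rest, and there are C(6,j) ways to pick which j.
By inclusion–exclusion, the number of valid placements is Σ_{j=0}^{6} (−1)^j C(6,j)·(7−j)!.
Computing: 5040 − 4320 + 1800 − 480 + 90 − 12 + 1 = 2119.

2119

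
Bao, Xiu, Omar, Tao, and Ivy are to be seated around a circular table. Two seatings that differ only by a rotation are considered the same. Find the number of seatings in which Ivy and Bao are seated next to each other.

Treat {Ivy, Bao} as one unit (2 internal orders) and seat the resulting 4 units around the table: (3)! circular arrangements.
So 2 × (3)! = 2 × 6 = 12.

12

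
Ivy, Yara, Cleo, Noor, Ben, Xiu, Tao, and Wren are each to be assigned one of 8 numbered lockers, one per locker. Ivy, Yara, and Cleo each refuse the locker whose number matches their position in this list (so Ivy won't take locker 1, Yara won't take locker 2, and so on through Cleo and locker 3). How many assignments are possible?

Let Aᵢ (for i ∈ {1, 2, 3}) be the placements that put person i in their forbidden locker. Any j of these fix j positions, leaving (8−j)! ways to fill the rest, and there are C(3,j) ways to pick which j.
By inclusion–exclusion, the number of valid placements is Σ_{j=0}^{3} (−1)^j C(3,j)·(8−j)!.
Computing: 40320 − 15120 + 2160 − 120 = 27240.

27240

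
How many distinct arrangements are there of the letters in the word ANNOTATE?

Letter multiplicities in ANNOTATE: A×2, E×1, N×2, O×1, T×2.
Dividing 8! = 40320 by 2!·2!·2! = 8 for the repeated letters gives 5040.

5040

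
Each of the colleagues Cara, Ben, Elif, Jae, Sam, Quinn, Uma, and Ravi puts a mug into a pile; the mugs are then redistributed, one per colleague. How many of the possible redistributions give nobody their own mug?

Count assignments avoiding every fixed point. For any j of the 8 colleagues fixed to their own mug, the other 8−j can be arranged in (8−j)! ways.
By inclusion–exclusion this is Σ_{j=0}^{8} (−1)^j C(8,j)·(8−j)!.
Computing: 40320 − 40320 + 20160 − 6720 + 1680 − 336 + 56 − 8 + 1 = 14833.

14833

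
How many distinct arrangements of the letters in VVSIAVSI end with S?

420

Fix S in the last position and arrange the remaining 7 letters.
Those 7 letters have I appearing twice and V appearing 3 times, giving (7)!/(3!·2!) = 420.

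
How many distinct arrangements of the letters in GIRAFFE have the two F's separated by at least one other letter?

1800

There are 7!/(2!) = 2520 arrangements of GIRAFFE in total.
Arrangements with the F's together: treat FF as one letter, giving (6)! = 720.
Subtracting, 2520 − 720 = 1800 arrangements keep the F's apart.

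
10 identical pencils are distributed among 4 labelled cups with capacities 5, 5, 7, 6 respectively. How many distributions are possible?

By stars and bars, unrestricted non-negative solutions to x_1+…+x_4 = 10 number C(10+3,3) = 286.
Subtract solutions that violate a single cap (substitute x_i' = x_i − (cap_i+1)): x_1 ≥ 6 gives C(7,3) = 35; x_2 ≥ 6 gives C(7,3) = 35; x_3 ≥ 8 gives C(5,3) = 10; x_4 ≥ 7 gives C(6,3) = 20. Together 100.
No two caps can be exceeded simultaneously, so the pair terms are all 0.
By inclusion–exclusion the count is 286 − 100 + 0 = 186.

186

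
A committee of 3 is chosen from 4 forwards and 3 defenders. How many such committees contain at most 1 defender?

Split by how many defenders are chosen (0 through 1).
Sum: C(3,0)·C(4,3) + C(3,1)·C(4,2) = 4 + 18 = 22.

22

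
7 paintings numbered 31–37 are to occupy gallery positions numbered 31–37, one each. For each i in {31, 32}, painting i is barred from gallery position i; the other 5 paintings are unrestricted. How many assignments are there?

Let Aᵢ (for i ∈ {31, 32}) be the placements that put painting i in its forbidden gallery position. Any j of these fix j positions, leaving (7−j)! ways to fill the rest, and there are C(2,j) ways to pick which j.
By inclusion–exclusion, the number of valid placements is Σ_{j=0}^{2} (−1)^j C(2,j)·(7−j)!.
Computing: 5040 − 1440 + 120 = 3720.

3720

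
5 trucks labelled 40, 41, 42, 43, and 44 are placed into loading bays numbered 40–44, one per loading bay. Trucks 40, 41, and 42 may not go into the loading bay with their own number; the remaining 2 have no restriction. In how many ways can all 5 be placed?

Let Aᵢ (for i ∈ {40, 41, 42}) be the placements that put truck i in its forbidden loading bay. Any j of these fix j positions, leaving (5−j)! ways to fill the rest, and there are C(3,j) ways to pick which j.
By inclusion–exclusion, the number of valid placements is Σ_{j=0}^{3} (−1)^j C(3,j)·(5−j)!.
Computing: 120 − 72 + 18 − 2 = 64.

64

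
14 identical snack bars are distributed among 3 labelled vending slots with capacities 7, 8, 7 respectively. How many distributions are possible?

By stars and bars, unrestricted non-negative solutions to x_1+…+x_3 = 14 number C(14+2,2) = 120.
Subtract solutions that violate a single cap (substitute x_i' = x_i − (cap_i+1)): x_1 ≥ 8 gives C(8,2) = 28; x_2 ≥ 9 gives C(7,2) = 21; x_3 ≥ 8 gives C(8,2) = 28. Together 77.
No two caps can be exceeded simultaneously, so the pair terms are all 0.
By inclusion–exclusion the count is 120 − 77 + 0 = 43.

43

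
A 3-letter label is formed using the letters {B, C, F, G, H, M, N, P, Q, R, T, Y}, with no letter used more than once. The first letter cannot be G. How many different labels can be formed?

1210

The first letter has 12−1 = 11 choices (anything except G).
The remaining 2 letters are filled from the other 11 symbols without repetition: 11 × 10 = 110.
Total: 11 × 110 = 1210.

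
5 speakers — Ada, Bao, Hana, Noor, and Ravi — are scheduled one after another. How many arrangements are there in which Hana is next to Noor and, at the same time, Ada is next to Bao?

24

Treat {Hana,Noor} as one block (2 orders) and {Ada,Bao} as another (2 orders).
That leaves 3 units to arrange: 2 × 2 × 3! = 4 × 6 = 24.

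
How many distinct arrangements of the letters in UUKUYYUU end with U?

Fix U in the last position and arrange the remaining 7 letters.
Those 7 letters have U appearing 4 times and Y appearing twice, giving (7)!/(4!·2!) = 105.

105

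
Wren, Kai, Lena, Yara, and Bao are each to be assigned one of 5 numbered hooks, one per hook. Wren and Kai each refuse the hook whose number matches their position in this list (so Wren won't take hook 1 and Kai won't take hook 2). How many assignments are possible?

Let Aᵢ (for i ∈ {1, 2}) be the placements that put person i in their forbidden hook. Any j of these fix j positions, leaving (5−j)! ways to fill the rest, and there are C(2,j) ways to pick which j.
By inclusion–exclusion, the number of valid placements is Σ_{j=0}^{2} (−1)^j C(2,j)·(5−j)!.
Computing: 120 − 48 + 6 = 78.

78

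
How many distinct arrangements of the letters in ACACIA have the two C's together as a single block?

20

Treat the 2 copies of C as a single block. The multiset to arrange is then {CC, A, A, A, I}, 5 items in all.
That gives (5)!/(3!) = 20 arrangements.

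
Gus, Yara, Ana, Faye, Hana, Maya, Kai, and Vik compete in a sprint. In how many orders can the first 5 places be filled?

There are 8 choices for 1st place, 7 for 2nd, and so on down to 4 for position 5.
That gives 8 × 7 × 6 × 5 × 4 = 6720.

6720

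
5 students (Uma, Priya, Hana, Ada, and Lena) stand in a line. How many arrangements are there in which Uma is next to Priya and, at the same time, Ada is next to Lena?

Treat {Uma,Priya} as one block (2 orders) and {Ada,Lena} as another (2 orders).
That leaves 3 units to arrange: 2 × 2 × 3! = 4 × 6 = 24.

24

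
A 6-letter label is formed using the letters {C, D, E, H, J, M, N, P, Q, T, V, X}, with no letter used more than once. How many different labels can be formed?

665280

This is a permutation of 6 out of 12: P(12,6) = 12!/6!.
That product is 12 × 11 × 10 × 9 × 8 × 7 = 665280.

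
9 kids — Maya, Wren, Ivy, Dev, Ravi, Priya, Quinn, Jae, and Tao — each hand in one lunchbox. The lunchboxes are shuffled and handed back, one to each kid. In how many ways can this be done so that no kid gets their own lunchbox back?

133496

Let Aᵢ be the assignments in which kid i gets their own lunchbox. We want the size of the complement of A₁∪…∪A_9.
By inclusion–exclusion this is Σ_{j=0}^{9} (−1)^j C(9,j)·(9−j)!.
Computing: 362880 − 362880 + 181440 − 60480 + 15120 − 3024 + 504 − 72 + 9 − 1 = 133496.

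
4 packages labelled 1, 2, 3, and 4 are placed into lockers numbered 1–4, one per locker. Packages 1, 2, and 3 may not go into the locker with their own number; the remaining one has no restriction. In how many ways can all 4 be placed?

Let Aᵢ (for i ∈ {1, 2, 3}) be the placements that put package i in its forbidden locker. Any j of these fix j positions, leaving (4−j)! ways to fill the rest, and there are C(3,j) ways to pick which j.
By inclusion–exclusion, the number of valid placements is Σ_{j=0}^{3} (−1)^j C(3,j)·(4−j)!.
Computing: 24 − 18 + 6 − 1 = 11.

11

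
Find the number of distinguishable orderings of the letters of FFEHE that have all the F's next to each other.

12

Treat the 2 copies of F as a single block. The multiset to arrange is then {FF, E, E, H}, 4 items in all.
That gives (4)!/(2!) = 12 arrangements.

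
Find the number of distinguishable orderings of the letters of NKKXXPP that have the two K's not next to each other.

450

There are 7!/(2!·2!·2!) = 630 arrangements of NKKXXPP in total.
If the two K's are adjacent, glue them into one block, leaving 6 items to arrange: (6)!/(2!·2!) = 180 ways.
Subtracting, 630 − 180 = 450 arrangements keep the K's apart.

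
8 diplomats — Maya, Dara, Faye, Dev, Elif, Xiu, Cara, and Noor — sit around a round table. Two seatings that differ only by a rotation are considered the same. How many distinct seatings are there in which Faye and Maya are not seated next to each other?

3600

All circular seatings of 8 people number (7)! = 5040.
Seatings with Faye beside Maya: treat them as a block with 2 internal orders, giving 2 × (6)! = 1440.
Subtracting, 5040 − 1440 = 3600.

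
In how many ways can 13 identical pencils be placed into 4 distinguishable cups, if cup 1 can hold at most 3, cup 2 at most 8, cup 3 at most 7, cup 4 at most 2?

66

Ignoring the caps, the number of non-negative solutions to x_1+…+x_4 = 13 is C(16,3) = 560.
Subtract solutions that violate a single cap (substitute x_i' = x_i − (cap_i+1)): x_1 ≥ 4 gives C(12,3) = 220; x_2 ≥ 9 gives C(7,3) = 35; x_3 ≥ 8 gives C(8,3) = 56; x_4 ≥ 3 gives C(13,3) = 286. Together 597.
Add back pairs where two caps are both exceeded: 1 + 4 + 84 + 0 + 4 + 10 = 103.
By inclusion–exclusion the count is 560 − 597 + 103 = 66.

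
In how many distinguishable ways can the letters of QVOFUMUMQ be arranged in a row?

45360

Letter multiplicities in QVOFUMUMQ: F×1, M×2, O×1, Q×2, U×2, V×1.
So there are 9! / (2!·2!·2!) = 45360 distinguishable arrangements.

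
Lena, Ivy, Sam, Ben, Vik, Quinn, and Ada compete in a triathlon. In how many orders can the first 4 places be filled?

840

This is an ordered selection of 4 from 7: P(7,4).
That gives 7 × 6 × 5 × 4 = 840.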